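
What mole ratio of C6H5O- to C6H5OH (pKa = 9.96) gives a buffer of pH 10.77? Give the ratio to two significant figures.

ratio = 6.5

pH = pKa + log(r) ⇒ log(r) = 10.77 − 9.96 = +0.81
r = [C6H5O-]/[C6H5OH] = 10^(+0.81) = 6.46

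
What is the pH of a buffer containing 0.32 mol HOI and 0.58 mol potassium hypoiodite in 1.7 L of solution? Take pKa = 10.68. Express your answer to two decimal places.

pH = 10.94

Henderson–Hasselbalch: pH = pKa + log([OI-]/[HOI]) = 10.68 + log(0.58/0.32)
pH = 10.68 + (+0.258) = 10.94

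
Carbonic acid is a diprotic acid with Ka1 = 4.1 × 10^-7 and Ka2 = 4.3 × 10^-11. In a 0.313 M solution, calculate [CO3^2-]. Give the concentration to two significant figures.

First ionization gives [H+] ≈ [HCO3-] = 3.58 × 10^-4 M.
Second step: Ka2 = [H+][CO3^2-]/[HCO3-] ≈ [CO3^2-] (since [H+] ≈ [HCO3-]).
So [CO3^2-] ≈ Ka2.

4.3 × 10^-11 M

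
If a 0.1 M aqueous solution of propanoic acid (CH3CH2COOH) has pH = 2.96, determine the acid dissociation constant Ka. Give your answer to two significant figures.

Ka = 1.2 × 10^-5

[H+] = 10^(-2.96) = 1.10 × 10^-3 M
At equilibrium [HA] = 0.1 − 1.10 × 10^-3 = 9.89 × 10^-2 M
Ka = [H+][A-]/[HA] = (1.10 × 10^-3)² / 9.89 × 10^-2 = 1.2 × 10^-5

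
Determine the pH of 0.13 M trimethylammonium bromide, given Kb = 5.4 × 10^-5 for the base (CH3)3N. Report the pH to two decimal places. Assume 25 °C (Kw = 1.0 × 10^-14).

(CH3)3NH+ is the conjugate acid of the weak base (CH3)3N.
Ka = Kw/Kb = 1.0×10^-14 / 5.4 × 10^-5 = 1.85 × 10^-10
Let x = [H+] at equilibrium. Ka = x²/(0.13 − x).
Since Ka ≪ C₀, x ≈ √(Ka·C₀) = 4.90 × 10^-6 M.
pH = −log(4.90 × 10^-6) = 5.31

pH = 5.31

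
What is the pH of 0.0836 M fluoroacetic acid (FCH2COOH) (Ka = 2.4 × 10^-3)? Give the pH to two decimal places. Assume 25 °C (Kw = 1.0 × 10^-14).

FCH2COOH ⇌ FCH2COO- + H+
Ka = [H+]²/(0.0836 − [H+]) = 2.4 × 10^-3
The 5% rule fails; solving [H+]² + Ka·[H+] − Ka·C₀ = 0 exactly:
[H+] = (−Ka + √(Ka² + 4·Ka·C₀))/2 = 1.30 × 10^-2 M
pH = −log(1.30 × 10^-2) = 1.89

pH = 1.89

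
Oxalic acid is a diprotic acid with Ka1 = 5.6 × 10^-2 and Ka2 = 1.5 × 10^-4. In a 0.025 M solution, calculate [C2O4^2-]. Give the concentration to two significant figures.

1.5 × 10^-4 M

First ionization gives [H+] ≈ [HC2O4-] = 1.87 × 10^-2 M.
Second step: Ka2 = [H+][C2O4^2-]/[HC2O4-] ≈ [C2O4^2-] (since [H+] ≈ [HC2O4-]).
So [C2O4^2-] ≈ Ka2.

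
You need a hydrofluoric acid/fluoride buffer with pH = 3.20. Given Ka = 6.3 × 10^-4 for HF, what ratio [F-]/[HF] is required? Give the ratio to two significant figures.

ratio = 1.0

pKa = -log(6.3 × 10^-4) = 3.201
pH = pKa + log(r) ⇒ log(r) = 3.20 − 3.201 = -0.001
r = [F-]/[HF] = 10^(-0.001) = 0.998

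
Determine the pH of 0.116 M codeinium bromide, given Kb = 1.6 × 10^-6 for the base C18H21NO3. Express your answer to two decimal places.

C18H22NO3+ is the conjugate acid of the weak base C18H21NO3.
Ka = Kw/Kb = 1.0×10^-14 / 1.6 × 10^-6 = 6.25 × 10^-9
Ka = x²/(0.116 − x) = 6.25 × 10^-9
Since Ka ≪ C₀, x ≈ √(Ka·C₀) = 2.69 × 10^-5 M.
pH = −log[H+] = −log(2.69 × 10^-5) = 4.57

pH = 4.57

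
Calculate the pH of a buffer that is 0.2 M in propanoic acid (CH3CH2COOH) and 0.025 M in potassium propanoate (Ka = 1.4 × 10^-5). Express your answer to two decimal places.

pH = 3.95

pKa = −log(1.4 × 10^-5) = 4.854
Henderson–Hasselbalch: pH = pKa + log([CH3CH2COO-]/[CH3CH2COOH]) = 4.854 + log(0.025/0.2)
pH = 4.854 + (-0.903) = 3.95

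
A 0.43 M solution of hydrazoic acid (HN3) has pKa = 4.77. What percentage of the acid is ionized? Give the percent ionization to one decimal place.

HN3 ⇌ N3- + H+; let x = [H+] at equilibrium.
Ka = 10^(−4.77) = 1.70 × 10^-5
x ≈ √(Ka·C₀) = √(1.70 × 10^-5 × 0.43) = 2.70 × 10^-3 M
Fraction ionized = 2.70 × 10^-3 / 0.43 = 0.0063 → 0.6%

0.6%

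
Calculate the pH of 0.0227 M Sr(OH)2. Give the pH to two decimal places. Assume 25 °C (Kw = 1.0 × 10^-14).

Sr(OH)2 is a strong base (each formula unit releases 2 OH-); [OH-] = 0.0454 M.
pOH = -log(0.0454) = 1.34
pH = 14.00 - 1.34 = 12.66

pH = 12.66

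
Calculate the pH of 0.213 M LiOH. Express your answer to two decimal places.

LiOH is a strong base; [OH-] = 0.213 M.
pOH = -log(0.213) = 0.67
pH = 14.00 - 0.67 = 13.33

pH = 13.33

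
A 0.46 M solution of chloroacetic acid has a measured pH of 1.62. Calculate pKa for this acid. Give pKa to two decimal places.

pKa = 2.88

[H+] = 10^(-1.62) = 2.40 × 10^-2 M
At equilibrium [HA] = 0.46 − 2.40 × 10^-2 = 4.36 × 10^-1 M
Ka = [H+][A-]/[HA] = (2.40 × 10^-2)² / 4.36 × 10^-1 = 1.32 × 10^-3
pKa = -log(1.32 × 10^-3) = 2.88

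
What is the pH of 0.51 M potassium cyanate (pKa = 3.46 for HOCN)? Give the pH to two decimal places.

OCN- is the conjugate base of the weak acid HOCN.
Ka = 10^(−3.46) = 3.47 × 10^-4
Kb = Kw/Ka = 1.0×10^-14 / 3.47 × 10^-4 = 2.88 × 10^-11
Let x = [OH-] at equilibrium. Kb = x²/(0.51 − x).
Assume x ≪ 0.51: x ≈ √(2.88 × 10^-11 × 0.51) = 3.83 × 10^-6 M
Check: 0.00075% ionized — well under 5%, approximation valid.
pOH = 5.42, so pH = 14.00 − pOH = 8.58

pH = 8.58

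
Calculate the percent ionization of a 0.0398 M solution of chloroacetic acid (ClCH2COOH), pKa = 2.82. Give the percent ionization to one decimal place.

ClCH2COOH ⇌ ClCH2COO- + H+; let x = [H+] at equilibrium.
Ka = 10^(−2.82) = 1.51 × 10^-3
Solve x² + 0.00151x − 6.01e-05 = 0 → x = 7.03 × 10^-3 M
Fraction ionized = 7.03 × 10^-3 / 0.0398 = 0.1766 → 17.7%

17.7%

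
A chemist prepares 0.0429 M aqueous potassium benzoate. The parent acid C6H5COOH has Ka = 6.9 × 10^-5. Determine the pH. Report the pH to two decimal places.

pH = 8.40

C6H5COO- is the conjugate base of the weak acid C6H5COOH.
Kb = Kw/Ka = 1.0×10^-14 / 6.9 × 10^-5 = 1.45 × 10^-10
Kb = [OH-]²/(0.0429 − [OH-]) = 1.45 × 10^-10
Since Kb ≪ C₀, [OH-] ≈ √(Kb·C₀) = 2.49 × 10^-6 M.
([OH-]/C₀ = 0.0058% < 5%, so the approximation holds.)
pOH = 5.60, so pH = 14.00 − pOH = 8.40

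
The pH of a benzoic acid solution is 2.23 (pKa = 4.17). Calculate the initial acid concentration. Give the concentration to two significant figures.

C₀ = 5.2 × 10^-1 M

[H+] = 10^(-2.23) = 5.89 × 10^-3 M = x
Ka = 10^(−4.17) = 6.76 × 10^-5
Ka = x²/(C₀ − x) ⇒ C₀ = x + x²/Ka
C₀ = 5.89 × 10^-3 + (5.89 × 10^-3)²/(6.76 × 10^-5) = 5.19 × 10^-1 M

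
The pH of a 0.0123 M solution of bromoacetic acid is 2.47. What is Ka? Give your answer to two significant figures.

[H+] = 10^(-2.47) = 3.39 × 10^-3 M
At equilibrium [HA] = 0.0123 − 3.39 × 10^-3 = 8.91 × 10^-3 M
Ka = [H+][A-]/[HA] = (3.39 × 10^-3)² / 8.91 × 10^-3 = 1.3 × 10^-3

Ka = 1.3 × 10^-3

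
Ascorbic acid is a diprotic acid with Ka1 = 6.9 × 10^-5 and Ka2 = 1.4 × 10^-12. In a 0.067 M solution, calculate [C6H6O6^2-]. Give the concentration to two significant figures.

First ionization gives [H+] ≈ [HC6H6O6-] = 2.15 × 10^-3 M.
Second step: Ka2 = [H+][C6H6O6^2-]/[HC6H6O6-] ≈ [C6H6O6^2-] (since [H+] ≈ [HC6H6O6-]).
So [C6H6O6^2-] ≈ Ka2.

1.4 × 10^-12 M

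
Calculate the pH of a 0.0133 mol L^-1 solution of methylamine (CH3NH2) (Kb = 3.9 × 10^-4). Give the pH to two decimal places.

CH3NH2 + H2O ⇌ CH3NH3+ + OH-
Let x = [OH-] at equilibrium. Kb = x²/(0.0133 − x).
The 5% rule fails; solving x² + Kb·x − Kb·C₀ = 0 exactly:
x = (−Kb + √(Kb² + 4·Kb·C₀))/2 = 2.09 × 10^-3 M
pOH = −log(2.09 × 10^-3) = 2.68; pH = 14.00 − 2.68 = 11.32

pH = 11.32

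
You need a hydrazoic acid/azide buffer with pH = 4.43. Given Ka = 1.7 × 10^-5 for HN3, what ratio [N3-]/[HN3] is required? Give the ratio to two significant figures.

ratio = 0.46

pKa = -log(1.7 × 10^-5) = 4.770
pH = pKa + log(r) ⇒ log(r) = 4.43 − 4.770 = -0.340
r = [N3-]/[HN3] = 10^(-0.340) = 0.457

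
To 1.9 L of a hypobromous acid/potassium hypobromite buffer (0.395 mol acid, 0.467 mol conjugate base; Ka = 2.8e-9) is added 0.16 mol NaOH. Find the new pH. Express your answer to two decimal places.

pH = 8.98

OH- converts HOBr to OBr-: HOBr → 0.235 mol, OBr- → 0.627 mol.
pKa = −log(2.8 × 10^-9) = 8.553
pH = pKa + log([A⁻]/[HA]) = 8.553 + log(0.627/0.235) = 8.553 +0.426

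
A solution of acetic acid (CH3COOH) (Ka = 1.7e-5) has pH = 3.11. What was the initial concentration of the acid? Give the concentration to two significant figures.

C₀ = 3.6 × 10^-2 M

[H+] = 10^(-3.11) = 7.76 × 10^-4 M = x
Ka = x²/(C₀ − x) ⇒ C₀ = x + x²/Ka
C₀ = 7.76 × 10^-4 + (7.76 × 10^-4)²/(1.7 × 10^-5) = 3.62 × 10^-2 M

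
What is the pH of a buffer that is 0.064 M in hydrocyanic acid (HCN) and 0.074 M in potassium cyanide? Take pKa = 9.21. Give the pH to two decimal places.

Henderson–Hasselbalch: pH = pKa + log([CN-]/[HCN]) = 9.21 + log(0.074/0.064)
pH = 9.21 + (+0.063) = 9.27

pH = 9.27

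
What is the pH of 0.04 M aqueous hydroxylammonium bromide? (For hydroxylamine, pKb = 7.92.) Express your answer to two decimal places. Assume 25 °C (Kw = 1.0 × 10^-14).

pH = 3.74

NH3OH+ is the conjugate acid of the weak base NH2OH.
Kb = 10^(−7.92) = 1.20 × 10^-8
Ka = Kw/Kb = 1.0×10^-14 / 1.20 × 10^-8 = 8.33 × 10^-7
Ka = [H+]²/(0.04 − [H+]) = 8.33 × 10^-7
Assume [H+] ≪ 0.04: [H+] ≈ √(8.33 × 10^-7 × 0.04) = 1.83 × 10^-4 M
Check: 0.46% ionized — well under 5%, approximation valid.
pH = −log[H+] = −log(1.83 × 10^-4) = 3.74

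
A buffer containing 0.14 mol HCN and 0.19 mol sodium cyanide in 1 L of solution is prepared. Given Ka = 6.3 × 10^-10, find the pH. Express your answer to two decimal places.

pH = 9.33

pKa = −log(6.3 × 10^-10) = 9.201
pH = pKa + log([A⁻]/[HA]) = 9.201 + log(0.19/0.14)
pH = 9.201 + (+0.133) = 9.33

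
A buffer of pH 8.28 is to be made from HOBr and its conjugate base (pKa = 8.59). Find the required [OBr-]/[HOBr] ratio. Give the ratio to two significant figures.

ratio = 0.49

pH = pKa + log(r) ⇒ log(r) = 8.28 − 8.59 = -0.31
r = [OBr-]/[HOBr] = 10^(-0.31) = 0.49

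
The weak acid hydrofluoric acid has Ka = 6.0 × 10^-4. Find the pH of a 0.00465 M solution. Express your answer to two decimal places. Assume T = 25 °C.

pH = 2.85

HF ⇌ F- + H+
Ka = [H+]²/(0.00465 − [H+]) = 6.0 × 10^-4
[H+] is not negligible relative to C₀; solve [H+]² + 0.0006·[H+] − 2.79e-06 = 0.
[H+] = [−0.0006 + √(0.0006² + 1.12e-05)]/2 = 1.40 × 10^-3 M
pH = −log(1.40 × 10^-3) = 2.85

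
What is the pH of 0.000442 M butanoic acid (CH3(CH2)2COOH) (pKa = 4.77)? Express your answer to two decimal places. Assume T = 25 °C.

CH3(CH2)2COOH ⇌ CH3(CH2)2COO- + H+
Ka = 10^(−4.77) = 1.70 × 10^-5
From the ICE table, Ka = [H+]²/(0.000442 − [H+]) = 1.70 × 10^-5.
[H+] is not negligible relative to C₀; solve [H+]² + 1.7e-05·[H+] − 7.51e-09 = 0.
[H+] = [−1.7e-05 + √(1.7e-05² + 3.01e-08)]/2 = 7.86 × 10^-5 M
pH = −log(7.86 × 10^-5) = 4.10

pH = 4.10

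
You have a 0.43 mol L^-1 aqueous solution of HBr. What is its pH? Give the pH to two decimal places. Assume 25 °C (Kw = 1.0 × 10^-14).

HBr is a strong acid and dissociates completely, so [H+] = 0.43 M.
pH = -log(0.43) = 0.37

pH = 0.37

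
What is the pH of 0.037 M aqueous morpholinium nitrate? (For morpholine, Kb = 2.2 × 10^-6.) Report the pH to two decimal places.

pH = 4.89

C4H8ONH2+ is the conjugate acid of the weak base C4H8ONH.
Ka = Kw/Kb = 1.0×10^-14 / 2.2 × 10^-6 = 4.55 × 10^-9
From the ICE table, Ka = [H+]²/(0.037 − [H+]) = 4.55 × 10^-9.
Since Ka ≪ C₀, [H+] ≈ √(Ka·C₀) = 1.30 × 10^-5 M.
([H+]/C₀ = 0.035% < 5%, so the approximation holds.)
pH = −log[H+] = −log(1.30 × 10^-5) = 4.89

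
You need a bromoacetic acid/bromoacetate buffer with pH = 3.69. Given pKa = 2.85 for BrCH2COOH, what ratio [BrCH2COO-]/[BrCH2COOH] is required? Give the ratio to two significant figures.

ratio = 6.9

pH = pKa + log(r) ⇒ log(r) = 3.69 − 2.85 = +0.84
r = [BrCH2COO-]/[BrCH2COOH] = 10^(+0.84) = 6.92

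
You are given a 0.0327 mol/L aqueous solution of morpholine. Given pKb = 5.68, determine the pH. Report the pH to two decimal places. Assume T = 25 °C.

pH = 10.42

C4H8ONH + H2O ⇌ C4H8ONH2+ + OH-
Kb = 10^(−5.68) = 2.09 × 10^-6
From the ICE table, Kb = [OH-]²/(0.0327 − [OH-]) = 2.09 × 10^-6.
Assume [OH-] ≪ 0.0327: [OH-] ≈ √(2.09 × 10^-6 × 0.0327) = 2.61 × 10^-4 M
([OH-]/C₀ = 0.8% < 5%, so the approximation holds.)
pOH = 3.58, so pH = 14.00 − pOH = 10.42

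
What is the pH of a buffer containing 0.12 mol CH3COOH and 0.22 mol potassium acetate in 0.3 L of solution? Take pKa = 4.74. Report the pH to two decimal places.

pH = 5.00

Using pH = pKa + log([base]/[acid]) with [base]/[acid] = 0.22/0.12:
pH = 4.74 + (+0.263) = 5.00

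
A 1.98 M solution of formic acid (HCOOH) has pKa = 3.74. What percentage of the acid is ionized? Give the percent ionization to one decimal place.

HCOOH ⇌ HCOO- + H+; let x = [H+] at equilibrium.
Ka = 10^(−3.74) = 1.82 × 10^-4
x ≈ √(Ka·C₀) = √(1.82 × 10^-4 × 1.98) = 1.90 × 10^-2 M
Fraction ionized = 1.90 × 10^-2 / 1.98 = 0.0096 → 1.0%

1.0%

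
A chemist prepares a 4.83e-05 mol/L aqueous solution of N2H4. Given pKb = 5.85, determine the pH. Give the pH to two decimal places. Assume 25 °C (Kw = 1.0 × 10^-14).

N2H4 + H2O ⇌ N2H5+ + OH-
Kb = 10^(−5.85) = 1.41 × 10^-6
Kb = [OH-]²/(4.83e-05 − [OH-]) = 1.41 × 10^-6
[OH-] is not negligible relative to C₀; solve [OH-]² + 1.41e-06·[OH-] − 6.81e-11 = 0.
[OH-] = [−1.41e-06 + √(1.41e-06² + 2.72e-10)]/2 = 7.58 × 10^-6 M
pOH = −log(7.58 × 10^-6) = 5.12; pH = 14.00 − 5.12 = 8.88

pH = 8.88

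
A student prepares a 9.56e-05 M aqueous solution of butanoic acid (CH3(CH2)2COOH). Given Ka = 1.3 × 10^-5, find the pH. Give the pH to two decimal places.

pH = 4.53

CH3(CH2)2COOH ⇌ CH3(CH2)2COO- + H+
Ka = x²/(9.56e-05 − x) = 1.3 × 10^-5
The 5% rule fails; solving x² + Ka·x − Ka·C₀ = 0 exactly:
x = (−Ka + √(Ka² + 4·Ka·C₀))/2 = 2.93 × 10^-5 M
pH = −log[H+] = −log(2.93 × 10^-5) = 4.53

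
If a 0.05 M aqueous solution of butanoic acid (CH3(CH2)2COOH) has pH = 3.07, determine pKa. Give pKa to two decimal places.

[H+] = 10^(-3.07) = 8.51 × 10^-4 M
At equilibrium [HA] = 0.05 − 8.51 × 10^-4 = 4.91 × 10^-2 M
Ka = [H+][A-]/[HA] = (8.51 × 10^-4)² / 4.91 × 10^-2 = 1.47 × 10^-5
pKa = -log(1.47 × 10^-5) = 4.83

pKa = 4.83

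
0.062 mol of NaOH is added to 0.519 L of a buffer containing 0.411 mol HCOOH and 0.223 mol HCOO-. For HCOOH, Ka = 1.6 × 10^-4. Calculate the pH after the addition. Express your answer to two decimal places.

OH- converts HCOOH to HCOO-: HCOOH → 0.349 mol, HCOO- → 0.285 mol.
pKa = −log(1.6 × 10^-4) = 3.796
pH = pKa + log([A⁻]/[HA]) = 3.796 + log(0.285/0.349) = 3.796 -0.088

pH = 3.71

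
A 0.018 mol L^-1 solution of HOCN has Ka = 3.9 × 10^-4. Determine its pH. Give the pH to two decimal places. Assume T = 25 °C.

HOCN ⇌ OCN- + H+
Ka = [H+]²/(0.018 − [H+]) = 3.9 × 10^-4
[H+] is not negligible relative to C₀; solve [H+]² + 0.00039·[H+] − 7.02e-06 = 0.
[H+] = [−0.00039 + √(0.00039² + 2.81e-05)]/2 = 2.46 × 10^-3 M
pH = −log[H+] = −log(2.46 × 10^-3) = 2.61

pH = 2.61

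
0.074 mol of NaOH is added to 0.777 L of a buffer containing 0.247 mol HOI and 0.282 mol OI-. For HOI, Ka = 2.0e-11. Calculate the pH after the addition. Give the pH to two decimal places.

After neutralization: n(HOI) = 0.173 mol, n(OI-) = 0.356 mol.
pKa = −log(2.0 × 10^-11) = 10.699
Henderson–Hasselbalch with mole ratio 0.356/0.173: pH = 10.699 + (+0.313)

pH = 11.01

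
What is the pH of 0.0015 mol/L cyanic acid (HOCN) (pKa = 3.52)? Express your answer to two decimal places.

HOCN ⇌ OCN- + H+
Ka = 10^(−3.52) = 3.02 × 10^-4
From the ICE table, Ka = [H+]²/(0.0015 − [H+]) = 3.02 × 10^-4.
[H+] is not negligible relative to C₀; solve [H+]² + 0.000302·[H+] − 4.53e-07 = 0.
[H+] = [−0.000302 + √(0.000302² + 1.81e-06)]/2 = 5.39 × 10^-4 M
pH = −log(5.39 × 10^-4) = 3.27

pH = 3.27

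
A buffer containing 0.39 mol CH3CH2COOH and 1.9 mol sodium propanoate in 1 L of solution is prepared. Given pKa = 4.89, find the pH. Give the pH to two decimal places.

pH = 5.58

Henderson–Hasselbalch: pH = pKa + log([CH3CH2COO-]/[CH3CH2COOH]) = 4.89 + log(1.9/0.39)
pH = 4.89 + (+0.688) = 5.58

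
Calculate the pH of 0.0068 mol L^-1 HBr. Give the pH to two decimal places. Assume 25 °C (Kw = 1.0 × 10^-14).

HBr is a strong acid and dissociates completely, so [H+] = 0.0068 M.
pH = -log(0.0068) = 2.17

pH = 2.17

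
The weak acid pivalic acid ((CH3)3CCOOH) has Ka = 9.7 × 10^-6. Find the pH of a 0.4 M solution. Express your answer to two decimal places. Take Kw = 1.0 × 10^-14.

(CH3)3CCOOH ⇌ (CH3)3CCOO- + H+
Ka = [H+]²/(0.4 − [H+]) = 9.7 × 10^-6
Neglecting [H+] in the denominator: [H+] = √(9.7 × 10^-6 × 0.4) = 1.97 × 10^-3 M
Check: 0.49% ionized — well under 5%, approximation valid.
pH = −log(1.97 × 10^-3) = 2.71

pH = 2.71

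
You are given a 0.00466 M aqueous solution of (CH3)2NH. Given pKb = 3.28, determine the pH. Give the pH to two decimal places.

pH = 11.12

(CH3)2NH + H2O ⇌ (CH3)2NH2+ + OH-
Kb = 10^(−3.28) = 5.25 × 10^-4
Kb = [OH-]²/(0.00466 − [OH-]) = 5.25 × 10^-4
[OH-] is not negligible relative to C₀; solve [OH-]² + 0.000525·[OH-] − 2.45e-06 = 0.
[OH-] = [−0.000525 + √(0.000525² + 9.79e-06)]/2 = 1.32 × 10^-3 M
pOH = −log(1.32 × 10^-3) = 2.88; pH = 14.00 − 2.88 = 11.12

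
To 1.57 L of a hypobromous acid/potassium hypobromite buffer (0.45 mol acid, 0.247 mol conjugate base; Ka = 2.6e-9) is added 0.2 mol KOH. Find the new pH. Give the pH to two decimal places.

OH- converts HOBr to OBr-: HOBr → 0.25 mol, OBr- → 0.447 mol.
pKa = −log(2.6 × 10^-9) = 8.585
Henderson–Hasselbalch with mole ratio 0.447/0.25: pH = 8.585 + (+0.252)

pH = 8.84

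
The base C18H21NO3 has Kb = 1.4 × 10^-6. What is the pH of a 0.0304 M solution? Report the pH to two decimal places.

pH = 10.31

C18H21NO3 + H2O ⇌ C18H22NO3+ + OH-
Kb = x²/(0.0304 − x) = 1.4 × 10^-6
Neglecting x in the denominator: x = √(1.4 × 10^-6 × 0.0304) = 2.06 × 10^-4 M
Check: 0.68% ionized — well under 5%, approximation valid.
pOH = 3.69, so pH = 14.00 − pOH = 10.31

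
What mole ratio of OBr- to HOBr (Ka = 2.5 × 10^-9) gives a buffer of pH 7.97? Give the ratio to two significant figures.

ratio = 0.23

pKa = -log(2.5 × 10^-9) = 8.602
pH = pKa + log(r) ⇒ log(r) = 7.97 − 8.602 = -0.632
r = [OBr-]/[HOBr] = 10^(-0.632) = 0.233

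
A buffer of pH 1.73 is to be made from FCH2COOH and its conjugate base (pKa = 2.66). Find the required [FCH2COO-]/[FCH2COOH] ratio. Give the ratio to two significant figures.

pH = pKa + log(r) ⇒ log(r) = 1.73 − 2.66 = -0.93
r = [FCH2COO-]/[FCH2COOH] = 10^(-0.93) = 0.117

ratio = 0.12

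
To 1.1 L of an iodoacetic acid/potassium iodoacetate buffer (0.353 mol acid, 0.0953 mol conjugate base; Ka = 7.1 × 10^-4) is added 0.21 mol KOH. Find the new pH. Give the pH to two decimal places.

pH = 3.48

After neutralization: n(ICH2COOH) = 0.143 mol, n(ICH2COO-) = 0.305 mol.
pKa = −log(7.1 × 10^-4) = 3.149
pH = pKa + log(n_ICH2COO-/n_ICH2COOH) = 3.149 + log(0.305/0.143) = 3.149 + (+0.329)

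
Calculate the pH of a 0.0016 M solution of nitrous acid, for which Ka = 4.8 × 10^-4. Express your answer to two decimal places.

pH = 3.17

HNO2 ⇌ NO2- + H+
Let x = [H+] at equilibrium. Ka = x²/(0.0016 − x).
The 5% rule fails; solving x² + Ka·x − Ka·C₀ = 0 exactly:
x = [−0.00048 + √(0.00048² + 3.07e-06)]/2 = 6.69 × 10^-4 M
pH = −log[H+] = −log(6.69 × 10^-4) = 3.17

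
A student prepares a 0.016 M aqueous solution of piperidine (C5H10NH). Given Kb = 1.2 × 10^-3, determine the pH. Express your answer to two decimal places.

pH = 11.58

C5H10NH + H2O ⇌ C5H10NH2+ + OH-
From the ICE table, Kb = x²/(0.016 − x) = 1.2 × 10^-3.
Here C₀/Kb ≈ 13.3, so the small-x approximation fails. Use the quadratic:
x = [−0.0012 + √(0.0012² + 7.68e-05)]/2 = 3.82 × 10^-3 M
pOH = −log(3.82 × 10^-3) = 2.42; pH = 14.00 − 2.42 = 11.58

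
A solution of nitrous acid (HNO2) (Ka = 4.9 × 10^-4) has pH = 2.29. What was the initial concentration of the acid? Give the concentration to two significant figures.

[H+] = 10^(-2.29) = 5.13 × 10^-3 M = x
Ka = x²/(C₀ − x) ⇒ C₀ = x + x²/Ka
C₀ = 5.13 × 10^-3 + (5.13 × 10^-3)²/(4.9 × 10^-4) = 5.88 × 10^-2 M

C₀ = 5.9 × 10^-2 M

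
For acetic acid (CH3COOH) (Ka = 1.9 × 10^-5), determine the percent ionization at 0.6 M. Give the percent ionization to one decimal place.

CH3COOH ⇌ CH3COO- + H+; let x = [H+] at equilibrium.
x ≈ √(Ka·C₀) = √(1.9 × 10^-5 × 0.6) = 3.38 × 10^-3 M
% ionization = x/C₀ × 100% = 3.38 × 10^-3/0.6 × 100% = 0.6%

0.6%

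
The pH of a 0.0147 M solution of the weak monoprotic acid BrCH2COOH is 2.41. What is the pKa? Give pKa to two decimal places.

pKa = 2.85

[H+] = 10^(-2.41) = 3.89 × 10^-3 M
At equilibrium [HA] = 0.0147 − 3.89 × 10^-3 = 1.08 × 10^-2 M
Ka = [H+][A-]/[HA] = (3.89 × 10^-3)² / 1.08 × 10^-2 = 1.40 × 10^-3
pKa = -log(1.40 × 10^-3) = 2.85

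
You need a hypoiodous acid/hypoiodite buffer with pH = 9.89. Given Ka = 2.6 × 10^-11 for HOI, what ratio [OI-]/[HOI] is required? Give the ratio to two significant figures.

pKa = -log(2.6 × 10^-11) = 10.585
pH = pKa + log(r) ⇒ log(r) = 9.89 − 10.585 = -0.695
r = [OI-]/[HOI] = 10^(-0.695) = 0.202

ratio = 0.20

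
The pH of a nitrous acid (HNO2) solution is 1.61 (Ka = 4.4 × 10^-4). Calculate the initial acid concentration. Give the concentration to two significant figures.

C₀ = 1.4 M

[H+] = 10^(-1.61) = 2.45 × 10^-2 M = x
Ka = x²/(C₀ − x) ⇒ C₀ = x + x²/Ka
C₀ = 2.45 × 10^-2 + (2.45 × 10^-2)²/(4.4 × 10^-4) = 1.39 M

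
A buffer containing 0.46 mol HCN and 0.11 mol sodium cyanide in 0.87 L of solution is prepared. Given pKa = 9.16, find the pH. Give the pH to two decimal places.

Using pH = pKa + log([base]/[acid]) with [base]/[acid] = 0.11/0.46:
pH = 9.16 + (-0.621) = 8.54

pH = 8.54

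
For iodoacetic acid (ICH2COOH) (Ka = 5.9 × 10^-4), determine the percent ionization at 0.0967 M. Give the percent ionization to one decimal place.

ICH2COOH ⇌ ICH2COO- + H+; let x = [H+] at equilibrium.
Solve x² + 0.00059x − 5.71e-05 = 0 → x = 7.26 × 10^-3 M
% ionization = x/C₀ × 100% = 7.26 × 10^-3/0.0967 × 100% = 7.5%

7.5%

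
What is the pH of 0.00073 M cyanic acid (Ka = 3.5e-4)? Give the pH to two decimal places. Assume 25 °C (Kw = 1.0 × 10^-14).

pH = 3.44

HOCN ⇌ OCN- + H+
From the ICE table, Ka = [H+]²/(0.00073 − [H+]) = 3.5 × 10^-4.
[H+] is not negligible relative to C₀; solve [H+]² + 0.00035·[H+] − 2.55e-07 = 0.
[H+] = (−Ka + √(Ka² + 4·Ka·C₀))/2 = 3.60 × 10^-4 M
pH = −log(3.60 × 10^-4) = 3.44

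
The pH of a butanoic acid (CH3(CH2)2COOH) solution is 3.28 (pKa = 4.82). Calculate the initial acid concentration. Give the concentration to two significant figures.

C₀ = 1.9 × 10^-2 M

[H+] = 10^(-3.28) = 5.25 × 10^-4 M = x
Ka = 10^(−4.82) = 1.51 × 10^-5
Ka = x²/(C₀ − x) ⇒ C₀ = x + x²/Ka
C₀ = 5.25 × 10^-4 + (5.25 × 10^-4)²/(1.51 × 10^-5) = 1.88 × 10^-2 M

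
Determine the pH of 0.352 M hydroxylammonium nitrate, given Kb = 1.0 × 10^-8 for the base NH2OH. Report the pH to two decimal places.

pH = 3.23

NH3OH+ is the conjugate acid of the weak base NH2OH.
Ka = Kw/Kb = 1.0×10^-14 / 1.0 × 10^-8 = 1.00 × 10^-6
From the ICE table, Ka = [H+]²/(0.352 − [H+]) = 1.00 × 10^-6.
Neglecting [H+] in the denominator: [H+] = √(1.00 × 10^-6 × 0.352) = 5.93 × 10^-4 M
pH = −log(5.93 × 10^-4) = 3.23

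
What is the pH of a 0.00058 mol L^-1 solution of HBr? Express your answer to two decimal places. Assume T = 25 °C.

HBr is a strong acid and dissociates completely, so [H+] = 0.00058 M.
pH = -log(0.00058) = 3.24

pH = 3.24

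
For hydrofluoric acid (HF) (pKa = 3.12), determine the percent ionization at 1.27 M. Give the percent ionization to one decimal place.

HF ⇌ F- + H+; let x = [H+] at equilibrium.
Ka = 10^(−3.12) = 7.59 × 10^-4
x ≈ √(Ka·C₀) = √(7.59 × 10^-4 × 1.27) = 3.10 × 10^-2 M
Fraction ionized = 3.10 × 10^-2 / 1.27 = 0.0244 → 2.4%

2.4%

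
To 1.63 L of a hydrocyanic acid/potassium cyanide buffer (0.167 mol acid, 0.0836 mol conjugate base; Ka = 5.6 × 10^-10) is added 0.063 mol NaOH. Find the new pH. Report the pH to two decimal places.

pH = 9.40

After neutralization: n(HCN) = 0.104 mol, n(CN-) = 0.147 mol.
pKa = −log(5.6 × 10^-10) = 9.252
pH = pKa + log(n_CN-/n_HCN) = 9.252 + log(0.147/0.104) = 9.252 + (+0.150)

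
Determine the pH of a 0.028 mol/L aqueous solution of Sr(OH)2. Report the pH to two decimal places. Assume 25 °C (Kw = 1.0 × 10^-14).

Sr(OH)2 is a strong base (each formula unit releases 2 OH-); [OH-] = 0.056 M.
pOH = -log(0.056) = 1.25
pH = 14.00 - 1.25 = 12.75

pH = 12.75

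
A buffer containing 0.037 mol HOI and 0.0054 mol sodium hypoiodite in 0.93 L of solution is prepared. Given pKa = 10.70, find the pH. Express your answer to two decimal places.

pH = 9.86

Using pH = pKa + log([base]/[acid]) with [base]/[acid] = 0.0054/0.037:
pH = 10.70 + (-0.836) = 9.86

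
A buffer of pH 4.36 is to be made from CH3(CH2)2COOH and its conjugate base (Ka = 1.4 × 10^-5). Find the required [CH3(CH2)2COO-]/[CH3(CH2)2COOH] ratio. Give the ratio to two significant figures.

pKa = -log(1.4 × 10^-5) = 4.854
pH = pKa + log(r) ⇒ log(r) = 4.36 − 4.854 = -0.494
r = [CH3(CH2)2COO-]/[CH3(CH2)2COOH] = 10^(-0.494) = 0.321

ratio = 0.32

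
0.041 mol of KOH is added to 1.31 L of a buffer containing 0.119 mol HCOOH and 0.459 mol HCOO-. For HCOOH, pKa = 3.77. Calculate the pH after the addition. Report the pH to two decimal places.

After neutralization: n(HCOOH) = 0.078 mol, n(HCOO-) = 0.5 mol.
Henderson–Hasselbalch with mole ratio 0.5/0.078: pH = 3.77 + (+0.807)

pH = 4.58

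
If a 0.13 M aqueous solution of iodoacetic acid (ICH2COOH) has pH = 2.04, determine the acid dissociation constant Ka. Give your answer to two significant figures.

Ka = 6.9 × 10^-4

[H+] = 10^(-2.04) = 9.12 × 10^-3 M
At equilibrium [HA] = 0.13 − 9.12 × 10^-3 = 1.21 × 10^-1 M
Ka = [H+][A-]/[HA] = (9.12 × 10^-3)² / 1.21 × 10^-1 = 6.9 × 10^-4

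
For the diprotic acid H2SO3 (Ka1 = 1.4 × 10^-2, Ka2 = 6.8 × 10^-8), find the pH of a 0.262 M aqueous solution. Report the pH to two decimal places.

Ka1 ≫ Ka2, so treat the first dissociation as the only significant source of H+.
Ka1 = x²/(0.262 − x) = 1.4 × 10^-2
Solving the quadratic: x = (−Ka1 + √(Ka1² + 4·Ka1·C₀))/2 = 5.40 × 10^-2 M
pH = −log(5.40 × 10^-2) = 1.27

pH = 1.27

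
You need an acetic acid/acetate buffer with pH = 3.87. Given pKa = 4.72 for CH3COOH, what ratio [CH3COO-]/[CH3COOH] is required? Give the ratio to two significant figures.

ratio = 0.14

pH = pKa + log(r) ⇒ log(r) = 3.87 − 4.72 = -0.85
r = [CH3COO-]/[CH3COOH] = 10^(-0.85) = 0.141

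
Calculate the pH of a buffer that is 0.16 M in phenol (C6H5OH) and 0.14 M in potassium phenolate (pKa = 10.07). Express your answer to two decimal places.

pH = 10.01

pH = pKa + log([A⁻]/[HA]) = 10.07 + log(0.14/0.16)
pH = 10.07 + (-0.058) = 10.01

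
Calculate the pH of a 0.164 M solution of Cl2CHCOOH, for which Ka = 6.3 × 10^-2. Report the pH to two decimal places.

pH = 1.13

Cl2CHCOOH ⇌ Cl2CHCOO- + H+
Let x = [H+] at equilibrium. Ka = x²/(0.164 − x).
The 5% rule fails; solving x² + Ka·x − Ka·C₀ = 0 exactly:
x = (−Ka + √(Ka² + 4·Ka·C₀))/2 = 7.49 × 10^-2 M
pH = −log(7.49 × 10^-2) = 1.13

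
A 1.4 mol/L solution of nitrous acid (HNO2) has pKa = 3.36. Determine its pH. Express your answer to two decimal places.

HNO2 ⇌ NO2- + H+
Ka = 10^(−3.36) = 4.37 × 10^-4
Ka = x²/(1.4 − x) = 4.37 × 10^-4
Since Ka ≪ C₀, x ≈ √(Ka·C₀) = 2.47 × 10^-2 M.
Check: 1.8% ionized — well under 5%, approximation valid.
pH = −log(2.47 × 10^-2) = 1.61

pH = 1.61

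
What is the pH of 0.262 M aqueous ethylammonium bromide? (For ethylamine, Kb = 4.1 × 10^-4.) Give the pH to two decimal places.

pH = 5.60

C2H5NH3+ is the conjugate acid of the weak base C2H5NH2.
Ka = Kw/Kb = 1.0×10^-14 / 4.1 × 10^-4 = 2.44 × 10^-11
Ka = x²/(0.262 − x) = 2.44 × 10^-11
Since Ka ≪ C₀, x ≈ √(Ka·C₀) = 2.53 × 10^-6 M.
pH = −log(2.53 × 10^-6) = 5.60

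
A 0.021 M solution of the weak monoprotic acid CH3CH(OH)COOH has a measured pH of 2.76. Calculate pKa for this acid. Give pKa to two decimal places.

pKa = 3.80

[H+] = 10^(-2.76) = 1.74 × 10^-3 M
At equilibrium [HA] = 0.021 − 1.74 × 10^-3 = 1.93 × 10^-2 M
Ka = [H+][A-]/[HA] = (1.74 × 10^-3)² / 1.93 × 10^-2 = 1.57 × 10^-4
pKa = -log(1.57 × 10^-4) = 3.80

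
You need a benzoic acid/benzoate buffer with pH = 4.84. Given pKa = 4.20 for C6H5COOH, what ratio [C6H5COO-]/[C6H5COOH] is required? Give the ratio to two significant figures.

ratio = 4.4

pH = pKa + log(r) ⇒ log(r) = 4.84 − 4.20 = +0.64
r = [C6H5COO-]/[C6H5COOH] = 10^(+0.64) = 4.37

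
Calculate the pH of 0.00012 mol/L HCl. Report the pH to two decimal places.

HCl is a strong acid and dissociates completely, so [H+] = 0.00012 M.
pH = -log(0.00012) = 3.92

pH = 3.92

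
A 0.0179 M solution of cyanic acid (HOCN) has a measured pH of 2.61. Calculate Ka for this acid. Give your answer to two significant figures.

Ka = 3.9 × 10^-4

[H+] = 10^(-2.61) = 2.45 × 10^-3 M
At equilibrium [HA] = 0.0179 − 2.45 × 10^-3 = 1.54 × 10^-2 M
Ka = [H+][A-]/[HA] = (2.45 × 10^-3)² / 1.54 × 10^-2 = 3.9 × 10^-4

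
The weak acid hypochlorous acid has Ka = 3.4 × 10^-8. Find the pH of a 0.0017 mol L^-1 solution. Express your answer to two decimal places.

HOCl ⇌ OCl- + H+
Ka = x²/(0.0017 − x) = 3.4 × 10^-8
Since Ka ≪ C₀, x ≈ √(Ka·C₀) = 7.60 × 10^-6 M.
pH = −log[H+] = −log(7.60 × 10^-6) = 5.12

pH = 5.12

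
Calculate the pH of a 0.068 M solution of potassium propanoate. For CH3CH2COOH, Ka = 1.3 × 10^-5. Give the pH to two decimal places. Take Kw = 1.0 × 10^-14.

pH = 8.86

CH3CH2COO- is the conjugate base of the weak acid CH3CH2COOH.
Kb = Kw/Ka = 1.0×10^-14 / 1.3 × 10^-5 = 7.69 × 10^-10
Kb = x²/(0.068 − x) = 7.69 × 10^-10
Assume x ≪ 0.068: x ≈ √(7.69 × 10^-10 × 0.068) = 7.23 × 10^-6 M
(x/C₀ = 0.011% < 5%, so the approximation holds.)
pOH = −log(7.23 × 10^-6) = 5.14; pH = 14.00 − 5.14 = 8.86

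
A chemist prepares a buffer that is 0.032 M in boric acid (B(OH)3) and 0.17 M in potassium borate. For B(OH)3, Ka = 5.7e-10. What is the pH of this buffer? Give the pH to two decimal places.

pH = 9.97

pKa = −log(5.7 × 10^-10) = 9.244
pH = pKa + log([A⁻]/[HA]) = 9.244 + log(0.17/0.032)
pH = 9.244 + (+0.725) = 9.97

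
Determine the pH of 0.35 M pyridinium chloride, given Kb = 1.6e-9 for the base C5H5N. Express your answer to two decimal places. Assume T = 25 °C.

C5H5NH+ is the conjugate acid of the weak base C5H5N.
Ka = Kw/Kb = 1.0×10^-14 / 1.6 × 10^-9 = 6.25 × 10^-6
Ka = [H+]²/(0.35 − [H+]) = 6.25 × 10^-6
Assume [H+] ≪ 0.35: [H+] ≈ √(6.25 × 10^-6 × 0.35) = 1.48 × 10^-3 M
pH = −log[H+] = −log(1.48 × 10^-3) = 2.83

pH = 2.83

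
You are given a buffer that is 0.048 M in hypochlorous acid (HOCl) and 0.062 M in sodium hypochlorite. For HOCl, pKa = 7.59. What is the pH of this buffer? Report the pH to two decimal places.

pH = pKa + log([A⁻]/[HA]) = 7.59 + log(0.062/0.048)
pH = 7.59 + (+0.111) = 7.70

pH = 7.70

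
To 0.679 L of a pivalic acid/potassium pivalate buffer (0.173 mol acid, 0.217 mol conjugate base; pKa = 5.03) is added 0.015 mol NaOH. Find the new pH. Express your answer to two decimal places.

pH = 5.20

OH- converts (CH3)3CCOOH to (CH3)3CCOO-: (CH3)3CCOOH → 0.158 mol, (CH3)3CCOO- → 0.232 mol.
pH = pKa + log([A⁻]/[HA]) = 5.03 + log(0.232/0.158) = 5.03 +0.167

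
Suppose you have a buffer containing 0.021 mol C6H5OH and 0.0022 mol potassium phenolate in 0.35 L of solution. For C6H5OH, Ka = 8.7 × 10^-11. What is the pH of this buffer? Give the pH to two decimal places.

pKa = −log(8.7 × 10^-11) = 10.060
Henderson–Hasselbalch: pH = pKa + log([C6H5O-]/[C6H5OH]) = 10.060 + log(0.0022/0.021)
pH = 10.060 + (-0.980) = 9.08

pH = 9.08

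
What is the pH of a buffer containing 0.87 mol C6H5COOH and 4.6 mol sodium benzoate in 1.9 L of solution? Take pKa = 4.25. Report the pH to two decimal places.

Using pH = pKa + log([base]/[acid]) with [base]/[acid] = 4.6/0.87:
pH = 4.25 + (+0.723) = 4.97

pH = 4.97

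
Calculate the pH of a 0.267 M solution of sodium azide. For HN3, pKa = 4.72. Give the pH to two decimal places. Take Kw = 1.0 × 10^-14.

pH = 9.07

N3- is the conjugate base of the weak acid HN3.
Ka = 10^(−4.72) = 1.91 × 10^-5
Kb = Kw/Ka = 1.0×10^-14 / 1.91 × 10^-5 = 5.24 × 10^-10
From the ICE table, Kb = [OH-]²/(0.267 − [OH-]) = 5.24 × 10^-10.
Neglecting [OH-] in the denominator: [OH-] = √(5.24 × 10^-10 × 0.267) = 1.18 × 10^-5 M
([OH-]/C₀ = 0.0044% < 5%, so the approximation holds.)
pOH = 4.93, so pH = 14.00 − pOH = 9.07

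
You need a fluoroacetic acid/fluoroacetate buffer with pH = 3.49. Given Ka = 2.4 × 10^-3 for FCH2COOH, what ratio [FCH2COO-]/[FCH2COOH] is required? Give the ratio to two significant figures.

pKa = -log(2.4 × 10^-3) = 2.620
pH = pKa + log(r) ⇒ log(r) = 3.49 − 2.620 = +0.870
r = [FCH2COO-]/[FCH2COOH] = 10^(+0.870) = 7.41

ratio = 7.4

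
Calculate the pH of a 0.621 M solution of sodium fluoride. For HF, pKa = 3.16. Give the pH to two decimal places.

pH = 8.48

F- is the conjugate base of the weak acid HF.
Ka = 10^(−3.16) = 6.92 × 10^-4
Kb = Kw/Ka = 1.0×10^-14 / 6.92 × 10^-4 = 1.45 × 10^-11
From the ICE table, Kb = x²/(0.621 − x) = 1.45 × 10^-11.
Neglecting x in the denominator: x = √(1.45 × 10^-11 × 0.621) = 3.00 × 10^-6 M
pOH = −log(3.00 × 10^-6) = 5.52; pH = 14.00 − 5.52 = 8.48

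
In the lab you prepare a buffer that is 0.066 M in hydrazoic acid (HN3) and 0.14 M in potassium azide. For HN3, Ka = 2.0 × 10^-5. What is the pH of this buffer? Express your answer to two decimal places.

pH = 5.03

pKa = −log(2.0 × 10^-5) = 4.699
Henderson–Hasselbalch: pH = pKa + log([N3-]/[HN3]) = 4.699 + log(0.14/0.066)
pH = 4.699 + (+0.327) = 5.03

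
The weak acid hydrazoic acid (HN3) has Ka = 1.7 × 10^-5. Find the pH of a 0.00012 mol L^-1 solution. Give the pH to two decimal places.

pH = 4.43

HN3 ⇌ N3- + H+
From the ICE table, Ka = [H+]²/(0.00012 − [H+]) = 1.7 × 10^-5.
Here C₀/Ka ≈ 7.06, so the small-[H+] approximation fails. Use the quadratic:
[H+] = [−1.7e-05 + √(1.7e-05² + 8.16e-09)]/2 = 3.75 × 10^-5 M
pH = −log[H+] = −log(3.75 × 10^-5) = 4.43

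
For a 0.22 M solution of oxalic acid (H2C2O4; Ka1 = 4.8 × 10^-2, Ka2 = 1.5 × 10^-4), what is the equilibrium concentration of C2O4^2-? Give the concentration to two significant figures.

1.5 × 10^-4 M

First ionization gives [H+] ≈ [HC2O4-] = 8.15 × 10^-2 M.
Second step: Ka2 = [H+][C2O4^2-]/[HC2O4-] ≈ [C2O4^2-] (since [H+] ≈ [HC2O4-]).
So [C2O4^2-] ≈ Ka2.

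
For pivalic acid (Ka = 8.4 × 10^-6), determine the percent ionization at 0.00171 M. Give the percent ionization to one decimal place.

(CH3)3CCOOH ⇌ (CH3)3CCOO- + H+; let x = [H+] at equilibrium.
Ka = x²/(C₀ − x); solving the quadratic gives x = 1.16 × 10^-4 M.
Fraction ionized = 1.16 × 10^-4 / 0.00171 = 0.0678 → 6.8%

6.8%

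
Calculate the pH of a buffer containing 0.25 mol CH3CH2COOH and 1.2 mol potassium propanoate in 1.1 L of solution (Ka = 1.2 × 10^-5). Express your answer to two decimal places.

pKa = −log(1.2 × 10^-5) = 4.921
Using pH = pKa + log([base]/[acid]) with [base]/[acid] = 1.2/0.25:
pH = 4.921 + (+0.681) = 5.60

pH = 5.60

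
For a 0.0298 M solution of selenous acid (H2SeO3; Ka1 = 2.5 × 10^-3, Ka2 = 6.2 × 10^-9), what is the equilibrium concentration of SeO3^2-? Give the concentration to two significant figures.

First ionization gives [H+] ≈ [HSeO3-] = 7.47 × 10^-3 M.
Second step: Ka2 = [H+][SeO3^2-]/[HSeO3-] ≈ [SeO3^2-] (since [H+] ≈ [HSeO3-]).
So [SeO3^2-] ≈ Ka2.

6.2 × 10^-9 M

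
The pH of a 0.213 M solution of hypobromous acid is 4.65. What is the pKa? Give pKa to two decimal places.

pKa = 8.63

[H+] = 10^(-4.65) = 2.24 × 10^-5 M
At equilibrium [HA] = 0.213 − 2.24 × 10^-5 = 2.13 × 10^-1 M
Ka = [H+][A-]/[HA] = (2.24 × 10^-5)² / 2.13 × 10^-1 = 2.36 × 10^-9
pKa = -log(2.36 × 10^-9) = 8.63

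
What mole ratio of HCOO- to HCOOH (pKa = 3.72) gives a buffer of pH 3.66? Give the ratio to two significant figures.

ratio = 0.87

pH = pKa + log(r) ⇒ log(r) = 3.66 − 3.72 = -0.06
r = [HCOO-]/[HCOOH] = 10^(-0.06) = 0.871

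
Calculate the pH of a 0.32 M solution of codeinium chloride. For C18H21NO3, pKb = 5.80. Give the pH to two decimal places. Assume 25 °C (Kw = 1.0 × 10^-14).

pH = 4.35

C18H22NO3+ is the conjugate acid of the weak base C18H21NO3.
Kb = 10^(−5.80) = 1.58 × 10^-6
Ka = Kw/Kb = 1.0×10^-14 / 1.58 × 10^-6 = 6.33 × 10^-9
Ka = [H+]²/(0.32 − [H+]) = 6.33 × 10^-9
Neglecting [H+] in the denominator: [H+] = √(6.33 × 10^-9 × 0.32) = 4.50 × 10^-5 M
pH = −log(4.50 × 10^-5) = 4.35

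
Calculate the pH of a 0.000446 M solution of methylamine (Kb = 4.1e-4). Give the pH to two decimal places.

pH = 10.43

CH3NH2 + H2O ⇌ CH3NH3+ + OH-
Kb = x²/(0.000446 − x) = 4.1 × 10^-4
The 5% rule fails; solving x² + Kb·x − Kb·C₀ = 0 exactly:
x = (−Kb + √(Kb² + 4·Kb·C₀))/2 = 2.69 × 10^-4 M
pOH = 3.57, so pH = 14.00 − pOH = 10.43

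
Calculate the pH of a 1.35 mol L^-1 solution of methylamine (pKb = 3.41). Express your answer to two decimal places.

pH = 12.36

CH3NH2 + H2O ⇌ CH3NH3+ + OH-
Kb = 10^(−3.41) = 3.89 × 10^-4
Kb = [OH-]²/(1.35 − [OH-]) = 3.89 × 10^-4
Since Kb ≪ C₀, [OH-] ≈ √(Kb·C₀) = 2.29 × 10^-2 M.
Check: 1.7% ionized — well under 5%, approximation valid.
pOH = 1.64, so pH = 14.00 − pOH = 12.36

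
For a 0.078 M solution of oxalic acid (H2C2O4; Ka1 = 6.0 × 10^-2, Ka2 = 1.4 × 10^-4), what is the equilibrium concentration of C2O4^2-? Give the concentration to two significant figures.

First ionization gives [H+] ≈ [HC2O4-] = 4.47 × 10^-2 M.
Second step: Ka2 = [H+][C2O4^2-]/[HC2O4-] ≈ [C2O4^2-] (since [H+] ≈ [HC2O4-]).
So [C2O4^2-] ≈ Ka2.

1.4 × 10^-4 M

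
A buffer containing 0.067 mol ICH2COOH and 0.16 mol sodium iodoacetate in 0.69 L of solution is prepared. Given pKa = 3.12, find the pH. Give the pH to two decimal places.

pH = 3.50

Using pH = pKa + log([base]/[acid]) with [base]/[acid] = 0.16/0.067:
pH = 3.12 + (+0.378) = 3.50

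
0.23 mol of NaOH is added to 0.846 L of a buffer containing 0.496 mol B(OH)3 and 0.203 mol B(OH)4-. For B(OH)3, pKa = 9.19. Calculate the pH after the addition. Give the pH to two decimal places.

OH- converts B(OH)3 to B(OH)4-: B(OH)3 → 0.266 mol, B(OH)4- → 0.433 mol.
pH = pKa + log([A⁻]/[HA]) = 9.19 + log(0.433/0.266) = 9.19 +0.212

pH = 9.40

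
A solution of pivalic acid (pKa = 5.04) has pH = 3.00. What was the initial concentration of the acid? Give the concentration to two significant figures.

C₀ = 1.1 × 10^-1 M

[H+] = 10^(-3.00) = 1.00 × 10^-3 M = x
Ka = 10^(−5.04) = 9.12 × 10^-6
Ka = x²/(C₀ − x) ⇒ C₀ = x + x²/Ka
C₀ = 1.00 × 10^-3 + (1.00 × 10^-3)²/(9.12 × 10^-6) = 1.11 × 10^-1 M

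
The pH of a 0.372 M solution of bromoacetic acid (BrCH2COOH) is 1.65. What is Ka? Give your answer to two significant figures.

[H+] = 10^(-1.65) = 2.24 × 10^-2 M
At equilibrium [HA] = 0.372 − 2.24 × 10^-2 = 3.50 × 10^-1 M
Ka = [H+][A-]/[HA] = (2.24 × 10^-2)² / 3.50 × 10^-1 = 1.4 × 10^-3

Ka = 1.4 × 10^-3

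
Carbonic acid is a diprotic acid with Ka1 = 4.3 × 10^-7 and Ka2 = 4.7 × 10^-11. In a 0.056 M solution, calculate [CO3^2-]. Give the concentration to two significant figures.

First ionization gives [H+] ≈ [HCO3-] = 1.55 × 10^-4 M.
Second step: Ka2 = [H+][CO3^2-]/[HCO3-] ≈ [CO3^2-] (since [H+] ≈ [HCO3-]).
So [CO3^2-] ≈ Ka2.

4.7 × 10^-11 M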